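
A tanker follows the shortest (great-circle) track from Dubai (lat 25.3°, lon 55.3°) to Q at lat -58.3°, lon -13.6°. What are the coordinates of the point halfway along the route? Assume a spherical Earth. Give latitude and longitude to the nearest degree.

≈ lat -19°, lon 31°

Write both endpoints as unit vectors p₁, p₂ with components (cos φ cos λ, cos φ sin λ, sin φ).
The central angle between the endpoints is δ = arccos(p₁·p₂) ≈ 1.765 rad (101.1°).
Interpolate at f = 1/2 with slerp weights a = sin((1−f)δ)/sin δ ≈ 0.787, b = sin(fδ)/sin δ ≈ 0.787.
p = a·p₁ + b·p₂ ≈ (0.807, 0.488, -0.333); φ = arcsin(p_z) ≈ -19.46°, λ = atan2(p_y, p_x) ≈ 31.15°.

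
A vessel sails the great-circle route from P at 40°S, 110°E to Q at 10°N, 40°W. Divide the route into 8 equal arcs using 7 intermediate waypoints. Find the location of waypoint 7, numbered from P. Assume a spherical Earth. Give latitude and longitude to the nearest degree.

≈ 4°S, 30°W

The haversine formula gives a central angle δ ≈ 2.442 rad (139.9°) between the endpoints.
Interpolate at f = 7/8 with slerp weights a = sin((1−f)δ)/sin δ ≈ 0.467, b = sin(fδ)/sin δ ≈ 1.311.
p = a·p₁ + b·p₂ ≈ (0.867, -0.494, -0.072); φ = arcsin(p_z) ≈ -4.15°, λ = atan2(p_y, p_x) ≈ -29.68°.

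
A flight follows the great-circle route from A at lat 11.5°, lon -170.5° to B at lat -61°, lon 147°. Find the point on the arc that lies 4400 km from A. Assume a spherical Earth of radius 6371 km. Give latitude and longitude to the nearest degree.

≈ lat -26°, lon 176°

The haversine formula gives a central angle δ ≈ 1.394 rad (79.9°) between the endpoints. The total great-circle distance is δ·R ≈ 1.394 × 6371 ≈ 8881 km, so the target fraction is f = 4400/8881 ≈ 0.495.
Interpolate at f ≈ 0.495 with slerp weights a = sin((1−f)δ)/sin δ ≈ 0.657, b = sin(fδ)/sin δ ≈ 0.647.
p = a·p₁ + b·p₂ ≈ (-0.898, 0.065, -0.435); φ = arcsin(p_z) ≈ -25.78°, λ = atan2(p_y, p_x) ≈ 175.89°.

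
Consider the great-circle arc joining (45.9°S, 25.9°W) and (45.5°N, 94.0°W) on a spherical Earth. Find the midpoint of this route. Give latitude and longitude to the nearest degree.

Write both endpoints as unit vectors p₁, p₂ with components (cos φ cos λ, cos φ sin λ, sin φ).
The central angle between the endpoints is δ = arccos(p₁·p₂) ≈ 1.907 rad (109.3°).
Interpolate at f = 1/2 with slerp weights a = sin((1−f)δ)/sin δ ≈ 0.864, b = sin(fδ)/sin δ ≈ 0.864.
p = a·p₁ + b·p₂ ≈ (0.499, -0.867, -0.004); φ = arcsin(p_z) ≈ -0.24°, λ = atan2(p_y, p_x) ≈ -60.09°.

≈ (0°N, 60°W)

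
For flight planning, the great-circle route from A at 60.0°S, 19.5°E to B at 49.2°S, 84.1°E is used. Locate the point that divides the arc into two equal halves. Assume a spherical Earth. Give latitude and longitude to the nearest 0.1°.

Write both endpoints as unit vectors p₁, p₂ with components (cos φ cos λ, cos φ sin λ, sin φ).
The central angle between the endpoints is δ = arccos(p₁·p₂) ≈ 0.651 rad (37.3°).
Interpolate at f = 1/2 with slerp weights a = sin((1−f)δ)/sin δ ≈ 0.528, b = sin(fδ)/sin δ ≈ 0.528.
p = a·p₁ + b·p₂ ≈ (0.284, 0.431, -0.856); φ = arcsin(p_z) ≈ -58.92°, λ = atan2(p_y, p_x) ≈ 56.61°.

≈ 58.9°S, 56.6°E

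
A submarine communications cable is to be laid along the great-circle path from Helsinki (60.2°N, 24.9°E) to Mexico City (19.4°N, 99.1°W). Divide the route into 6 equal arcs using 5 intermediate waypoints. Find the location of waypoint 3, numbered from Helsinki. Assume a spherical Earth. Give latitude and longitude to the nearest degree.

≈ 57°N, 67°W

Write both endpoints as unit vectors p₁, p₂ with components (cos φ cos λ, cos φ sin λ, sin φ).
The central angle between the endpoints is δ = arccos(p₁·p₂) ≈ 1.545 rad (88.5°).
Interpolate at f = 3/6 with slerp weights a = sin((1−f)δ)/sin δ ≈ 0.698, b = sin(fδ)/sin δ ≈ 0.698.
p = a·p₁ + b·p₂ ≈ (0.211, -0.504, 0.838); φ = arcsin(p_z) ≈ 56.89°, λ = atan2(p_y, p_x) ≈ -67.33°.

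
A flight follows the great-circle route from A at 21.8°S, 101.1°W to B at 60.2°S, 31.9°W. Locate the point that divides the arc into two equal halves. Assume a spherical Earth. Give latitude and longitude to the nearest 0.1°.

The haversine formula gives a central angle δ ≈ 1.063 rad (60.9°) between the endpoints.
Interpolate at f = 1/2 with slerp weights a = sin((1−f)δ)/sin δ ≈ 0.580, b = sin(fδ)/sin δ ≈ 0.580.
p = a·p₁ + b·p₂ ≈ (0.141, -0.681, -0.719); φ = arcsin(p_z) ≈ -45.95°, λ = atan2(p_y, p_x) ≈ -78.30°.

≈ 46.0°S, 78.3°W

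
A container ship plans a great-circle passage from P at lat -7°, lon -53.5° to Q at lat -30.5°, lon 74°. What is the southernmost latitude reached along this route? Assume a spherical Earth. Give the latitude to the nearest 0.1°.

The great circle lies in the plane with unit normal n̂ = (p₁ × p₂)/|p₁ × p₂|.
Here n̂_z ≈ +0.764; the vertex latitude is φ_max = arccos|n̂_z| ≈ 40.2°.

≈ -40.2°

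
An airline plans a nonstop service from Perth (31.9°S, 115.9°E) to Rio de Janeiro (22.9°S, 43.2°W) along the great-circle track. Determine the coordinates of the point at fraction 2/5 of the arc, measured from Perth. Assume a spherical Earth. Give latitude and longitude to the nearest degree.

From cos δ = sin φ₁ sin φ₂ + cos φ₁ cos φ₂ cos Δλ, the central angle is δ ≈ 2.123 rad (121.7°).
Interpolate at f = 2/5 with slerp weights a = sin((1−f)δ)/sin δ ≈ 1.124, b = sin(fδ)/sin δ ≈ 0.882.
p = a·p₁ + b·p₂ ≈ (0.176, 0.302, -0.937); φ = arcsin(p_z) ≈ -69.56°, λ = atan2(p_y, p_x) ≈ 59.78°.

≈ 70°S, 60°E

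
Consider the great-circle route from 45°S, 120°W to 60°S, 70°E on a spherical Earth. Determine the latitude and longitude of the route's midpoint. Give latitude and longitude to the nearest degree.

≈ 82°S, 142°W

From cos δ = sin φ₁ sin φ₂ + cos φ₁ cos φ₂ cos Δλ, the central angle is δ ≈ 1.303 rad (74.7°).
Interpolate at f = 1/2 with slerp weights a = sin((1−f)δ)/sin δ ≈ 0.629, b = sin(fδ)/sin δ ≈ 0.629.
p = a·p₁ + b·p₂ ≈ (-0.115, -0.090, -0.989); φ = arcsin(p_z) ≈ -81.63°, λ = atan2(p_y, p_x) ≈ -142.02°.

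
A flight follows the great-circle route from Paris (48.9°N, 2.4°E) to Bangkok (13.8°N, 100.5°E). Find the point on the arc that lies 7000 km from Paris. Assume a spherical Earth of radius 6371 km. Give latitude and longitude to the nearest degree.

≈ (30°N, 84°E)

Convert each endpoint to a unit vector on the sphere (x = cos φ cos λ, y = cos φ sin λ, z = sin φ).
The central angle between the endpoints is δ = arccos(p₁·p₂) ≈ 1.481 rad (84.8°). The total great-circle distance is δ·R ≈ 1.481 × 6371 ≈ 9435 km, so the target fraction is f = 7000/9435 ≈ 0.742.
Interpolate at f ≈ 0.742 with slerp weights a = sin((1−f)δ)/sin δ ≈ 0.374, b = sin(fδ)/sin δ ≈ 0.894.
p = a·p₁ + b·p₂ ≈ (0.088, 0.864, 0.495); φ = arcsin(p_z) ≈ 29.70°, λ = atan2(p_y, p_x) ≈ 84.21°.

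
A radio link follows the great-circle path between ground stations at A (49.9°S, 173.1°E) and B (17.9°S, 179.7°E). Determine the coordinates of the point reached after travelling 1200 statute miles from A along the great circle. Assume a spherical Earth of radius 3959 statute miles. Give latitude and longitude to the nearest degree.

≈ (33°S, 177°E)

Convert each endpoint to a unit vector on the sphere (x = cos φ cos λ, y = cos φ sin λ, z = sin φ).
The central angle between the endpoints is δ = arccos(p₁·p₂) ≈ 0.566 rad (32.4°). The total great-circle distance is δ·R ≈ 0.566 × 3959 ≈ 2241 mi, so the target fraction is f = 1200/2241 ≈ 0.535.
Interpolate at f ≈ 0.535 with slerp weights a = sin((1−f)δ)/sin δ ≈ 0.485, b = sin(fδ)/sin δ ≈ 0.556.
p = a·p₁ + b·p₂ ≈ (-0.840, 0.040, -0.542); φ = arcsin(p_z) ≈ -32.81°, λ = atan2(p_y, p_x) ≈ 177.25°.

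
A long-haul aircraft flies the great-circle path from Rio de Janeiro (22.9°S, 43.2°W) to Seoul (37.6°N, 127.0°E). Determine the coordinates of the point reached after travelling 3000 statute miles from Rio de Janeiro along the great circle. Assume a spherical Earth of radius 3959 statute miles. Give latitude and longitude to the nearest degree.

≈ 16°N, 24°W

From cos δ = sin φ₁ sin φ₂ + cos φ₁ cos φ₂ cos Δλ, the central angle is δ ≈ 2.846 rad (163.1°). The total great-circle distance is δ·R ≈ 2.846 × 3959 ≈ 11267 mi, so the target fraction is f = 3000/11267 ≈ 0.266.
Interpolate at f ≈ 0.266 with slerp weights a = sin((1−f)δ)/sin δ ≈ 2.983, b = sin(fδ)/sin δ ≈ 2.359.
p = a·p₁ + b·p₂ ≈ (0.878, -0.388, 0.279); φ = arcsin(p_z) ≈ 16.18°, λ = atan2(p_y, p_x) ≈ -23.86°.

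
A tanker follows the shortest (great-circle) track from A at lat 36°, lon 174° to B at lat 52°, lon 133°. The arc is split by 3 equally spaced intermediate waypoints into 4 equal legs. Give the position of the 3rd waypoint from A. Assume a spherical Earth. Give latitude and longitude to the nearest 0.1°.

≈ lat 49.5°, lon 145.4°

Write both endpoints as unit vectors p₁, p₂ with components (cos φ cos λ, cos φ sin λ, sin φ).
The central angle between the endpoints is δ = arccos(p₁·p₂) ≈ 0.575 rad (33.0°).
Interpolate at f = 3/4 with slerp weights a = sin((1−f)δ)/sin δ ≈ 0.263, b = sin(fδ)/sin δ ≈ 0.769.
p = a·p₁ + b·p₂ ≈ (-0.535, 0.368, 0.761); φ = arcsin(p_z) ≈ 49.51°, λ = atan2(p_y, p_x) ≈ 145.44°.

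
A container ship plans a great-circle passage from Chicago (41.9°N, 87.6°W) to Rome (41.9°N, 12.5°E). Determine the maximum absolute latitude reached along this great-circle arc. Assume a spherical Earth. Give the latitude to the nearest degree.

The great circle lies in the plane with unit normal n̂ = (p₁ × p₂)/|p₁ × p₂|.
Here n̂_z ≈ +0.582; the vertex latitude is φ_max = arccos|n̂_z| ≈ 54.4°.
Check via Clairaut: cos φ_max = |cos φ₁| · sin C = cos(41.9°)·sin(51.4°) ≈ 0.582, again giving ≈ 54.4°.

≈ 54°N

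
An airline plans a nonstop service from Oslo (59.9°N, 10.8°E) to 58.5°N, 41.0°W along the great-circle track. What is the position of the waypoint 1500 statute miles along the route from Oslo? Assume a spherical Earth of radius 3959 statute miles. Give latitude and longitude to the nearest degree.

≈ 60°N, 33°W

Convert each endpoint to a unit vector on the sphere (x = cos φ cos λ, y = cos φ sin λ, z = sin φ).
The central angle between the endpoints is δ = arccos(p₁·p₂) ≈ 0.452 rad (25.9°). The total great-circle distance is δ·R ≈ 0.452 × 3959 ≈ 1788 mi, so the target fraction is f = 1500/1788 ≈ 0.839.
Interpolate at f ≈ 0.839 with slerp weights a = sin((1−f)δ)/sin δ ≈ 0.167, b = sin(fδ)/sin δ ≈ 0.847.
p = a·p₁ + b·p₂ ≈ (0.416, -0.275, 0.867); φ = arcsin(p_z) ≈ 60.08°, λ = atan2(p_y, p_x) ≈ -33.43°.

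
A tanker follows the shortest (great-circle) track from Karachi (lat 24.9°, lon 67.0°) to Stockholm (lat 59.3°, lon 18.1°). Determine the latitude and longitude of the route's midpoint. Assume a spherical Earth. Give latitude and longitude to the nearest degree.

≈ lat 45°, lon 50°

The haversine formula gives a central angle δ ≈ 0.841 rad (48.2°) between the endpoints.
Interpolate at f = 1/2 with slerp weights a = sin((1−f)δ)/sin δ ≈ 0.548, b = sin(fδ)/sin δ ≈ 0.548.
p = a·p₁ + b·p₂ ≈ (0.460, 0.544, 0.702); φ = arcsin(p_z) ≈ 44.56°, λ = atan2(p_y, p_x) ≈ 49.80°.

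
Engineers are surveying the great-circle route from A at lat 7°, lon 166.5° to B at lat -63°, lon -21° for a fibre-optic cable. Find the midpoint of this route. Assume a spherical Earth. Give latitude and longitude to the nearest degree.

≈ lat -55°, lon 173°

Write both endpoints as unit vectors p₁, p₂ with components (cos φ cos λ, cos φ sin λ, sin φ).
The central angle between the endpoints is δ = arccos(p₁·p₂) ≈ 2.160 rad (123.7°).
Interpolate at f = 1/2 with slerp weights a = sin((1−f)δ)/sin δ ≈ 1.060, b = sin(fδ)/sin δ ≈ 1.060.
p = a·p₁ + b·p₂ ≈ (-0.574, 0.073, -0.816); φ = arcsin(p_z) ≈ -54.65°, λ = atan2(p_y, p_x) ≈ 172.73°.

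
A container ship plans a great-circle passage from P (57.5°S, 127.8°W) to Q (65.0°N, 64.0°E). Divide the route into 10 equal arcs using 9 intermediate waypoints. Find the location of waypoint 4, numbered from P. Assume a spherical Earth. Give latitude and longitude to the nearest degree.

≈ (6°N, 158°W)

Convert each endpoint to a unit vector on the sphere (x = cos φ cos λ, y = cos φ sin λ, z = sin φ).
The central angle between the endpoints is δ = arccos(p₁·p₂) ≈ 2.978 rad (170.6°).
Interpolate at f = 4/10 with slerp weights a = sin((1−f)δ)/sin δ ≈ 5.997, b = sin(fδ)/sin δ ≈ 5.703.
p = a·p₁ + b·p₂ ≈ (-0.918, -0.380, 0.110); φ = arcsin(p_z) ≈ 6.34°, λ = atan2(p_y, p_x) ≈ -157.53°.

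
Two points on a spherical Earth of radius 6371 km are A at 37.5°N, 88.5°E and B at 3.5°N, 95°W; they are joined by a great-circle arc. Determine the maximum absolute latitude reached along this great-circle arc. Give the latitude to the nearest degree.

≈ 86°N

The great circle lies in the plane with unit normal n̂ = (p₁ × p₂)/|p₁ × p₂|.
Here n̂_z ≈ +0.073; the vertex latitude is φ_max = arccos|n̂_z| ≈ 85.8°.
Check via Clairaut: cos φ_max = |cos φ₁| · sin C = cos(37.5°)·sin(5.3°) ≈ 0.073, again giving ≈ 85.8°.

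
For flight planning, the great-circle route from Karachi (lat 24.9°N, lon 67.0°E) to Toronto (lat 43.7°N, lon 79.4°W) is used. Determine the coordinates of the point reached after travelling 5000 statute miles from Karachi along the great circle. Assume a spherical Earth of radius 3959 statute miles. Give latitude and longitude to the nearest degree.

From cos δ = sin φ₁ sin φ₂ + cos φ₁ cos φ₂ cos Δλ, the central angle is δ ≈ 1.829 rad (104.8°). The total great-circle distance is δ·R ≈ 1.829 × 3959 ≈ 7241 mi, so the target fraction is f = 5000/7241 ≈ 0.691.
Interpolate at f ≈ 0.691 with slerp weights a = sin((1−f)δ)/sin δ ≈ 0.555, b = sin(fδ)/sin δ ≈ 0.986.
p = a·p₁ + b·p₂ ≈ (0.328, -0.237, 0.915); φ = arcsin(p_z) ≈ 66.14°, λ = atan2(p_y, p_x) ≈ -35.92°.

≈ lat 66°N, lon 36°W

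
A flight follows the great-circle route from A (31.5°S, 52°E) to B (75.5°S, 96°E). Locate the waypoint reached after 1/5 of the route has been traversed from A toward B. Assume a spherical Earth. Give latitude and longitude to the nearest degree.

The haversine formula gives a central angle δ ≈ 0.851 rad (48.7°) between the endpoints.
Interpolate at f = 1/5 with slerp weights a = sin((1−f)δ)/sin δ ≈ 0.837, b = sin(fδ)/sin δ ≈ 0.225.
p = a·p₁ + b·p₂ ≈ (0.433, 0.618, -0.655); φ = arcsin(p_z) ≈ -40.95°, λ = atan2(p_y, p_x) ≈ 54.97°.

≈ (41°S, 55°E)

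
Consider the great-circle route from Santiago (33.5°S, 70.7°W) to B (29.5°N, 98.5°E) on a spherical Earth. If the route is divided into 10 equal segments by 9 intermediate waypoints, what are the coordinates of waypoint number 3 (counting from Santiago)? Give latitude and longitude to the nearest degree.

≈ (35°S, 8°W)

Convert each endpoint to a unit vector on the sphere (x = cos φ cos λ, y = cos φ sin λ, z = sin φ).
The central angle between the endpoints is δ = arccos(p₁·p₂) ≈ 2.966 rad (170.0°).
Interpolate at f = 3/10 with slerp weights a = sin((1−f)δ)/sin δ ≈ 5.022, b = sin(fδ)/sin δ ≈ 4.460.
p = a·p₁ + b·p₂ ≈ (0.810, -0.113, -0.575); φ = arcsin(p_z) ≈ -35.12°, λ = atan2(p_y, p_x) ≈ -7.92°.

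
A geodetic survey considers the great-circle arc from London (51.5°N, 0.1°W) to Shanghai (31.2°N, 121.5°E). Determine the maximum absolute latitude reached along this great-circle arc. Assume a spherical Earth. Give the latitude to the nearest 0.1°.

The great circle lies in the plane with unit normal n̂ = (p₁ × p₂)/|p₁ × p₂|.
Here n̂_z ≈ +0.457; the vertex latitude is φ_max = arccos|n̂_z| ≈ 62.8°.
Check via Clairaut: cos φ_max = |cos φ₁| · sin C = cos(51.5°)·sin(47.3°) ≈ 0.457, again giving ≈ 62.8°.

≈ 62.8°N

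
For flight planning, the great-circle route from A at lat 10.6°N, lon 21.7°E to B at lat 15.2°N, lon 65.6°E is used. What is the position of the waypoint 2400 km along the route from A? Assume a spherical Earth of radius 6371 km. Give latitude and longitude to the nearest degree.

Write both endpoints as unit vectors p₁, p₂ with components (cos φ cos λ, cos φ sin λ, sin φ).
The central angle between the endpoints is δ = arccos(p₁·p₂) ≈ 0.750 rad (43.0°). The total great-circle distance is δ·R ≈ 0.750 × 6371 ≈ 4778 km, so the target fraction is f = 2400/4778 ≈ 0.502.
Interpolate at f ≈ 0.502 with slerp weights a = sin((1−f)δ)/sin δ ≈ 0.535, b = sin(fδ)/sin δ ≈ 0.540.
p = a·p₁ + b·p₂ ≈ (0.704, 0.669, 0.240); φ = arcsin(p_z) ≈ 13.88°, λ = atan2(p_y, p_x) ≈ 43.54°.

≈ lat 14°N, lon 44°E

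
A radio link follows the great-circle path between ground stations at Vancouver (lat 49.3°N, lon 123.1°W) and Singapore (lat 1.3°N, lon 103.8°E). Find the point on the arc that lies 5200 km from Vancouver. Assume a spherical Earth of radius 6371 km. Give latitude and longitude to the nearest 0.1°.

Convert each endpoint to a unit vector on the sphere (x = cos φ cos λ, y = cos φ sin λ, z = sin φ).
The central angle between the endpoints is δ = arccos(p₁·p₂) ≈ 2.013 rad (115.4°). The total great-circle distance is δ·R ≈ 2.013 × 6371 ≈ 12827 km, so the target fraction is f = 5200/12827 ≈ 0.405.
Interpolate at f ≈ 0.405 with slerp weights a = sin((1−f)δ)/sin δ ≈ 1.030, b = sin(fδ)/sin δ ≈ 0.806.
p = a·p₁ + b·p₂ ≈ (-0.559, 0.220, 0.799); φ = arcsin(p_z) ≈ 53.07°, λ = atan2(p_y, p_x) ≈ 158.53°.

≈ lat 53.1°N, lon 158.5°E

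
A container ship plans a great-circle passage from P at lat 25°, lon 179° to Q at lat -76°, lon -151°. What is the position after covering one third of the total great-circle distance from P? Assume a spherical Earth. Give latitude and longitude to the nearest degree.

≈ lat -9°, lon -177°

Convert each endpoint to a unit vector on the sphere (x = cos φ cos λ, y = cos φ sin λ, z = sin φ).
The central angle between the endpoints is δ = arccos(p₁·p₂) ≈ 1.793 rad (102.7°).
Interpolate at f = 1/3 with slerp weights a = sin((1−f)δ)/sin δ ≈ 0.954, b = sin(fδ)/sin δ ≈ 0.577.
p = a·p₁ + b·p₂ ≈ (-0.986, -0.053, -0.157); φ = arcsin(p_z) ≈ -9.01°, λ = atan2(p_y, p_x) ≈ -176.95°.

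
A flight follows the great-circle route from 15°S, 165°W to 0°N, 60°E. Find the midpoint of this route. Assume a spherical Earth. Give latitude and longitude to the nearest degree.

≈ 19°S, 125°E

Convert each endpoint to a unit vector on the sphere (x = cos φ cos λ, y = cos φ sin λ, z = sin φ).
The central angle between the endpoints is δ = arccos(p₁·p₂) ≈ 2.323 rad (133.1°).
Interpolate at f = 1/2 with slerp weights a = sin((1−f)δ)/sin δ ≈ 1.256, b = sin(fδ)/sin δ ≈ 1.256.
p = a·p₁ + b·p₂ ≈ (-0.544, 0.774, -0.325); φ = arcsin(p_z) ≈ -18.97°, λ = atan2(p_y, p_x) ≈ 125.10°.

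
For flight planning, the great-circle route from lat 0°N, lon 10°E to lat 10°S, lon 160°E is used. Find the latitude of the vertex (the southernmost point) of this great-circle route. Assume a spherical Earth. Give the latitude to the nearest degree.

The great circle lies in the plane with unit normal n̂ = (p₁ × p₂)/|p₁ × p₂|.
Here n̂_z ≈ +0.943; the vertex latitude is φ_max = arccos|n̂_z| ≈ 19.4°.

≈ 19°S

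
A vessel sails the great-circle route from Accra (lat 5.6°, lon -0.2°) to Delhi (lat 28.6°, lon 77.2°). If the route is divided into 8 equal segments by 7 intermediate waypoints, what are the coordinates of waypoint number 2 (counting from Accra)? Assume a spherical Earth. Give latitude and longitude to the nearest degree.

≈ lat 14°, lon 17°

From cos δ = sin φ₁ sin φ₂ + cos φ₁ cos φ₂ cos Δλ, the central angle is δ ≈ 1.331 rad (76.3°).
Interpolate at f = 2/8 with slerp weights a = sin((1−f)δ)/sin δ ≈ 0.865, b = sin(fδ)/sin δ ≈ 0.336.
p = a·p₁ + b·p₂ ≈ (0.927, 0.285, 0.245); φ = arcsin(p_z) ≈ 14.21°, λ = atan2(p_y, p_x) ≈ 17.09°.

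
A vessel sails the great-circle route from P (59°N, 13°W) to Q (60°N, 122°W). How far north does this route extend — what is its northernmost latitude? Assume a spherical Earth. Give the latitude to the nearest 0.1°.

The great circle lies in the plane with unit normal n̂ = (p₁ × p₂)/|p₁ × p₂|.
Here n̂_z ≈ -0.324; the vertex latitude is φ_max = arccos|n̂_z| ≈ 71.1°.

≈ 71.1°N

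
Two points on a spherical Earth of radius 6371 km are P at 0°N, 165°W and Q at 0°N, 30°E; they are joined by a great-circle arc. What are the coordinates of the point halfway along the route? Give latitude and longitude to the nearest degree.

Convert each endpoint to a unit vector on the sphere (x = cos φ cos λ, y = cos φ sin λ, z = sin φ).
The central angle between the endpoints is δ = arccos(p₁·p₂) ≈ 2.880 rad (165.0°).
Interpolate at f = 1/2 with slerp weights a = sin((1−f)δ)/sin δ ≈ 3.831, b = sin(fδ)/sin δ ≈ 3.831.
p = a·p₁ + b·p₂ ≈ (-0.383, 0.924, 0.000); φ = arcsin(p_z) ≈ 0.00°, λ = atan2(p_y, p_x) ≈ 112.50°.

≈ 0°N, 112°E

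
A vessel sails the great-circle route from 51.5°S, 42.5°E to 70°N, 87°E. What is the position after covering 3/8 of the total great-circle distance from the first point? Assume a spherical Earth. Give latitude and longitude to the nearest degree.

Convert each endpoint to a unit vector on the sphere (x = cos φ cos λ, y = cos φ sin λ, z = sin φ).
The central angle between the endpoints is δ = arccos(p₁·p₂) ≈ 2.194 rad (125.7°).
Interpolate at f = 3/8 with slerp weights a = sin((1−f)δ)/sin δ ≈ 1.207, b = sin(fδ)/sin δ ≈ 0.903.
p = a·p₁ + b·p₂ ≈ (0.570, 0.816, -0.096); φ = arcsin(p_z) ≈ -5.53°, λ = atan2(p_y, p_x) ≈ 55.06°.

≈ 6°S, 55°E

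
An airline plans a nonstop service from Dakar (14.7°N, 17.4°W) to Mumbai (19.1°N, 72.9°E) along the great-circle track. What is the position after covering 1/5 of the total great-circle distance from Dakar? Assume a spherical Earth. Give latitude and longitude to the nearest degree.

Convert each endpoint to a unit vector on the sphere (x = cos φ cos λ, y = cos φ sin λ, z = sin φ).
The central angle between the endpoints is δ = arccos(p₁·p₂) ≈ 1.492 rad (85.5°).
Interpolate at f = 1/5 with slerp weights a = sin((1−f)δ)/sin δ ≈ 0.933, b = sin(fδ)/sin δ ≈ 0.295.
p = a·p₁ + b·p₂ ≈ (0.943, -0.003, 0.333); φ = arcsin(p_z) ≈ 19.46°, λ = atan2(p_y, p_x) ≈ -0.20°.

≈ (19°N, 0°E)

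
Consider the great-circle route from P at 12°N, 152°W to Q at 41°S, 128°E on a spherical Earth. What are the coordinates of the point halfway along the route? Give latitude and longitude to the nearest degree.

Convert each endpoint to a unit vector on the sphere (x = cos φ cos λ, y = cos φ sin λ, z = sin φ).
The central angle between the endpoints is δ = arccos(p₁·p₂) ≈ 1.579 rad (90.5°).
Interpolate at f = 1/2 with slerp weights a = sin((1−f)δ)/sin δ ≈ 0.710, b = sin(fδ)/sin δ ≈ 0.710.
p = a·p₁ + b·p₂ ≈ (-0.943, 0.096, -0.318); φ = arcsin(p_z) ≈ -18.55°, λ = atan2(p_y, p_x) ≈ 174.18°.

≈ 19°S, 174°E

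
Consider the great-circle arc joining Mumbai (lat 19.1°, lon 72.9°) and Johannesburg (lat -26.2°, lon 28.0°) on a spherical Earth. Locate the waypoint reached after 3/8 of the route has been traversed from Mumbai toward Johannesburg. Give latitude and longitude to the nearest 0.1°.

≈ lat 2.0°, lon 56.4°

From cos δ = sin φ₁ sin φ₂ + cos φ₁ cos φ₂ cos Δλ, the central angle is δ ≈ 1.097 rad (62.9°).
Interpolate at f = 3/8 with slerp weights a = sin((1−f)δ)/sin δ ≈ 0.712, b = sin(fδ)/sin δ ≈ 0.449.
p = a·p₁ + b·p₂ ≈ (0.554, 0.832, 0.034); φ = arcsin(p_z) ≈ 1.97°, λ = atan2(p_y, p_x) ≈ 56.35°.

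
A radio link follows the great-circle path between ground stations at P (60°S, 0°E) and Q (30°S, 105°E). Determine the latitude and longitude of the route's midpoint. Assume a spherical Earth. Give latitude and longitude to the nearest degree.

≈ (57°S, 72°E)

Write both endpoints as unit vectors p₁, p₂ with components (cos φ cos λ, cos φ sin λ, sin φ).
The central angle between the endpoints is δ = arccos(p₁·p₂) ≈ 1.244 rad (71.3°).
Interpolate at f = 1/2 with slerp weights a = sin((1−f)δ)/sin δ ≈ 0.615, b = sin(fδ)/sin δ ≈ 0.615.
p = a·p₁ + b·p₂ ≈ (0.170, 0.515, -0.840); φ = arcsin(p_z) ≈ -57.19°, λ = atan2(p_y, p_x) ≈ 71.75°.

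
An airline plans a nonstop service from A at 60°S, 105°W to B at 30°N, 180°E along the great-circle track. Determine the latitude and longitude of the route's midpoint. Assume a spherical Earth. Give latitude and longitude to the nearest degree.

Convert each endpoint to a unit vector on the sphere (x = cos φ cos λ, y = cos φ sin λ, z = sin φ).
The central angle between the endpoints is δ = arccos(p₁·p₂) ≈ 1.898 rad (108.7°).
Interpolate at f = 1/2 with slerp weights a = sin((1−f)δ)/sin δ ≈ 0.858, b = sin(fδ)/sin δ ≈ 0.858.
p = a·p₁ + b·p₂ ≈ (-0.854, -0.414, -0.314); φ = arcsin(p_z) ≈ -18.31°, λ = atan2(p_y, p_x) ≈ -154.12°.

≈ 18°S, 154°W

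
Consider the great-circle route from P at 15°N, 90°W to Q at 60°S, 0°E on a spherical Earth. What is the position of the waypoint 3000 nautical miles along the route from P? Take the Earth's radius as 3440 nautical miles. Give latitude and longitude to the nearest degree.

≈ 28°S, 64°W

From cos δ = sin φ₁ sin φ₂ + cos φ₁ cos φ₂ cos Δλ, the central angle is δ ≈ 1.797 rad (103.0°). The total great-circle distance is δ·R ≈ 1.797 × 3440 ≈ 6181 nmi, so the target fraction is f = 3000/6181 ≈ 0.485.
Interpolate at f ≈ 0.485 with slerp weights a = sin((1−f)δ)/sin δ ≈ 0.819, b = sin(fδ)/sin δ ≈ 0.786.
p = a·p₁ + b·p₂ ≈ (0.393, -0.791, -0.468); φ = arcsin(p_z) ≈ -27.93°, λ = atan2(p_y, p_x) ≈ -63.60°.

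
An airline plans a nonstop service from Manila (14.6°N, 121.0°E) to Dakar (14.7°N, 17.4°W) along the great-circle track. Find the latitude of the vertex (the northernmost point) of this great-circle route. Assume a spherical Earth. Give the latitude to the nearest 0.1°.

The great circle lies in the plane with unit normal n̂ = (p₁ × p₂)/|p₁ × p₂|.
Here n̂_z ≈ -0.805; the vertex latitude is φ_max = arccos|n̂_z| ≈ 36.4°.

≈ 36.4°N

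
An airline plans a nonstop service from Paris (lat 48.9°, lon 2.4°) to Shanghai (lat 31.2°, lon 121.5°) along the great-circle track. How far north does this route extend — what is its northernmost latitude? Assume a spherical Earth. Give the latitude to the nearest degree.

The great circle lies in the plane with unit normal n̂ = (p₁ × p₂)/|p₁ × p₂|.
Here n̂_z ≈ +0.495; the vertex latitude is φ_max = arccos|n̂_z| ≈ 60.3°.
Check via Clairaut: cos φ_max = |cos φ₁| · sin C = cos(48.9°)·sin(48.8°) ≈ 0.495, again giving ≈ 60.3°.

≈ 60°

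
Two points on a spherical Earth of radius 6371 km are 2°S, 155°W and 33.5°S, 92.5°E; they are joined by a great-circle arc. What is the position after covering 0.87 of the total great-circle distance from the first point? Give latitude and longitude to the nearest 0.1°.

≈ 35.9°S, 109.3°E

Convert each endpoint to a unit vector on the sphere (x = cos φ cos λ, y = cos φ sin λ, z = sin φ).
The central angle between the endpoints is δ = arccos(p₁·p₂) ≈ 1.875 rad (107.4°).
Interpolate at f = 0.87 with slerp weights a = sin((1−f)δ)/sin δ ≈ 0.253, b = sin(fδ)/sin δ ≈ 1.046.
p = a·p₁ + b·p₂ ≈ (-0.267, 0.765, -0.586); φ = arcsin(p_z) ≈ -35.89°, λ = atan2(p_y, p_x) ≈ 109.26°.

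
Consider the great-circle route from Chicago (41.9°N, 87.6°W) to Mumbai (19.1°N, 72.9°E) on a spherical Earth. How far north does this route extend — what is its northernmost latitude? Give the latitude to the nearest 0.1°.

≈ 74.8°N

The great circle lies in the plane with unit normal n̂ = (p₁ × p₂)/|p₁ × p₂|.
Here n̂_z ≈ +0.262; the vertex latitude is φ_max = arccos|n̂_z| ≈ 74.8°.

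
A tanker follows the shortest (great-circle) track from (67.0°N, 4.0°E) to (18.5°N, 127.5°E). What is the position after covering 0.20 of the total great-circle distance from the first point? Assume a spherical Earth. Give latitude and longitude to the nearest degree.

≈ (72°N, 52°E)

From cos δ = sin φ₁ sin φ₂ + cos φ₁ cos φ₂ cos Δλ, the central angle is δ ≈ 1.483 rad (85.0°).
Interpolate at f = 0.20 with slerp weights a = sin((1−f)δ)/sin δ ≈ 0.931, b = sin(fδ)/sin δ ≈ 0.293.
p = a·p₁ + b·p₂ ≈ (0.193, 0.246, 0.950); φ = arcsin(p_z) ≈ 71.76°, λ = atan2(p_y, p_x) ≈ 51.85°.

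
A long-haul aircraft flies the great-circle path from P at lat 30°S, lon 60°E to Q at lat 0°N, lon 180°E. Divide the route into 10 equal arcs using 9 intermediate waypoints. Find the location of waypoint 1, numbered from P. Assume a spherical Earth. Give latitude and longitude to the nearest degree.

The haversine formula gives a central angle δ ≈ 2.019 rad (115.7°) between the endpoints.
Interpolate at f = 1/10 with slerp weights a = sin((1−f)δ)/sin δ ≈ 1.076, b = sin(fδ)/sin δ ≈ 0.222.
p = a·p₁ + b·p₂ ≈ (0.243, 0.807, -0.538); φ = arcsin(p_z) ≈ -32.55°, λ = atan2(p_y, p_x) ≈ 73.21°.

≈ lat 33°S, lon 73°E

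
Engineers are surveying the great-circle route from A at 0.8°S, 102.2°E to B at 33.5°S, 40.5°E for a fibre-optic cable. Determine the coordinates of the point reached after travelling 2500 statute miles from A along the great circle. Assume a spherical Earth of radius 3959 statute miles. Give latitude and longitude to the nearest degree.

≈ 21°S, 72°E

Write both endpoints as unit vectors p₁, p₂ with components (cos φ cos λ, cos φ sin λ, sin φ).
The central angle between the endpoints is δ = arccos(p₁·p₂) ≈ 1.156 rad (66.2°). The total great-circle distance is δ·R ≈ 1.156 × 3959 ≈ 4577 mi, so the target fraction is f = 2500/4577 ≈ 0.546.
Interpolate at f ≈ 0.546 with slerp weights a = sin((1−f)δ)/sin δ ≈ 0.547, b = sin(fδ)/sin δ ≈ 0.645.
p = a·p₁ + b·p₂ ≈ (0.293, 0.884, -0.364); φ = arcsin(p_z) ≈ -21.33°, λ = atan2(p_y, p_x) ≈ 71.64°.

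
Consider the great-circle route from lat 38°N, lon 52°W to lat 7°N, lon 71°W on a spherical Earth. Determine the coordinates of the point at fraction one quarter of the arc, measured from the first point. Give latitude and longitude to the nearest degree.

From cos δ = sin φ₁ sin φ₂ + cos φ₁ cos φ₂ cos Δλ, the central angle is δ ≈ 0.619 rad (35.5°).
Interpolate at f = 1/4 with slerp weights a = sin((1−f)δ)/sin δ ≈ 0.772, b = sin(fδ)/sin δ ≈ 0.266.
p = a·p₁ + b·p₂ ≈ (0.460, -0.728, 0.507); φ = arcsin(p_z) ≈ 30.50°, λ = atan2(p_y, p_x) ≈ -57.72°.

≈ lat 30°N, lon 58°W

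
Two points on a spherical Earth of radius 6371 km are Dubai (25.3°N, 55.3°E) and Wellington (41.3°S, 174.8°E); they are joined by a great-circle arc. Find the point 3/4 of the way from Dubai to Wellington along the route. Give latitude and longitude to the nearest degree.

Write both endpoints as unit vectors p₁, p₂ with components (cos φ cos λ, cos φ sin λ, sin φ).
The central angle between the endpoints is δ = arccos(p₁·p₂) ≈ 2.235 rad (128.1°).
Interpolate at f = 3/4 with slerp weights a = sin((1−f)δ)/sin δ ≈ 0.673, b = sin(fδ)/sin δ ≈ 1.263.
p = a·p₁ + b·p₂ ≈ (-0.598, 0.586, -0.546); φ = arcsin(p_z) ≈ -33.08°, λ = atan2(p_y, p_x) ≈ 135.58°.

≈ 33°S, 136°E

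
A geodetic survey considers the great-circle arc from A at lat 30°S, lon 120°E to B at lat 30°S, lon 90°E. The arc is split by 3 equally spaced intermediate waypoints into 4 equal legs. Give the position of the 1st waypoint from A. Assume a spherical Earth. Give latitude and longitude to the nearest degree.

≈ lat 31°S, lon 113°E

Write both endpoints as unit vectors p₁, p₂ with components (cos φ cos λ, cos φ sin λ, sin φ).
The central angle between the endpoints is δ = arccos(p₁·p₂) ≈ 0.452 rad (25.9°).
Interpolate at f = 1/4 with slerp weights a = sin((1−f)δ)/sin δ ≈ 0.761, b = sin(fδ)/sin δ ≈ 0.258.
p = a·p₁ + b·p₂ ≈ (-0.330, 0.795, -0.510); φ = arcsin(p_z) ≈ -30.65°, λ = atan2(p_y, p_x) ≈ 112.53°.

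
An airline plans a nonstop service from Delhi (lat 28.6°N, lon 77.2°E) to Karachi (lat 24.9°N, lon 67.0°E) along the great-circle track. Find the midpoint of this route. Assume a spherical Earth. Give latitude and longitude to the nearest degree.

≈ lat 27°N, lon 72°E

The haversine formula gives a central angle δ ≈ 0.172 rad (9.8°) between the endpoints.
Interpolate at f = 1/2 with slerp weights a = sin((1−f)δ)/sin δ ≈ 0.502, b = sin(fδ)/sin δ ≈ 0.502.
p = a·p₁ + b·p₂ ≈ (0.275, 0.849, 0.452); φ = arcsin(p_z) ≈ 26.84°, λ = atan2(p_y, p_x) ≈ 72.02°.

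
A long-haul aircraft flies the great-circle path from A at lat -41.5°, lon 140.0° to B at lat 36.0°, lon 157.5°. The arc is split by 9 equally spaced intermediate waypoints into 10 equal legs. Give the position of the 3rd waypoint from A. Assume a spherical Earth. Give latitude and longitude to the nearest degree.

Convert each endpoint to a unit vector on the sphere (x = cos φ cos λ, y = cos φ sin λ, z = sin φ).
The central angle between the endpoints is δ = arccos(p₁·p₂) ≈ 1.381 rad (79.1°).
Interpolate at f = 3/10 with slerp weights a = sin((1−f)δ)/sin δ ≈ 0.838, b = sin(fδ)/sin δ ≈ 0.410.
p = a·p₁ + b·p₂ ≈ (-0.787, 0.530, -0.314); φ = arcsin(p_z) ≈ -18.32°, λ = atan2(p_y, p_x) ≈ 146.03°.

≈ lat -18°, lon 146°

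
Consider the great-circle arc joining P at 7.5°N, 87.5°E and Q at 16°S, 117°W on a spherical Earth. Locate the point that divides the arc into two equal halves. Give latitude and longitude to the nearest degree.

From cos δ = sin φ₁ sin φ₂ + cos φ₁ cos φ₂ cos Δλ, the central angle is δ ≈ 2.698 rad (154.6°).
Interpolate at f = 1/2 with slerp weights a = sin((1−f)δ)/sin δ ≈ 2.273, b = sin(fδ)/sin δ ≈ 2.273.
p = a·p₁ + b·p₂ ≈ (-0.894, 0.305, -0.330); φ = arcsin(p_z) ≈ -19.26°, λ = atan2(p_y, p_x) ≈ 161.18°.

≈ 19°S, 161°E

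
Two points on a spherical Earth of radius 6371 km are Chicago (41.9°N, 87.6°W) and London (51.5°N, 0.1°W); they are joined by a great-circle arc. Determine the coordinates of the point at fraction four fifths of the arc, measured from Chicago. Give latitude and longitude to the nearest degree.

≈ 56°N, 18°W

From cos δ = sin φ₁ sin φ₂ + cos φ₁ cos φ₂ cos Δλ, the central angle is δ ≈ 0.997 rad (57.1°).
Interpolate at f = 4/5 with slerp weights a = sin((1−f)δ)/sin δ ≈ 0.236, b = sin(fδ)/sin δ ≈ 0.852.
p = a·p₁ + b·p₂ ≈ (0.538, -0.176, 0.824); φ = arcsin(p_z) ≈ 55.53°, λ = atan2(p_y, p_x) ≈ -18.15°.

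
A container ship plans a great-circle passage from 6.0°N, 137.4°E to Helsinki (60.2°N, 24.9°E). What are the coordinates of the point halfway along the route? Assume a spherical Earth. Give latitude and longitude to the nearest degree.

Convert each endpoint to a unit vector on the sphere (x = cos φ cos λ, y = cos φ sin λ, z = sin φ).
The central angle between the endpoints is δ = arccos(p₁·p₂) ≈ 1.669 rad (95.6°).
Interpolate at f = 1/2 with slerp weights a = sin((1−f)δ)/sin δ ≈ 0.745, b = sin(fδ)/sin δ ≈ 0.745.
p = a·p₁ + b·p₂ ≈ (-0.209, 0.657, 0.724); φ = arcsin(p_z) ≈ 46.39°, λ = atan2(p_y, p_x) ≈ 107.68°.

≈ 46°N, 108°E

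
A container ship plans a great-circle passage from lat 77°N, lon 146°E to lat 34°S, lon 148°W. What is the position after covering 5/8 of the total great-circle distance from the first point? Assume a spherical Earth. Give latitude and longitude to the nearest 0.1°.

Convert each endpoint to a unit vector on the sphere (x = cos φ cos λ, y = cos φ sin λ, z = sin φ).
The central angle between the endpoints is δ = arccos(p₁·p₂) ≈ 2.059 rad (118.0°).
Interpolate at f = 5/8 with slerp weights a = sin((1−f)δ)/sin δ ≈ 0.790, b = sin(fδ)/sin δ ≈ 1.087.
p = a·p₁ + b·p₂ ≈ (-0.911, -0.378, 0.162); φ = arcsin(p_z) ≈ 9.32°, λ = atan2(p_y, p_x) ≈ -157.47°.

≈ lat 9.3°N, lon 157.5°W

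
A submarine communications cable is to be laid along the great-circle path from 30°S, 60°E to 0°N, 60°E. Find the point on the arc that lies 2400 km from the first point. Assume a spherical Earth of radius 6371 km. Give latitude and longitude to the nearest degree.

Write both endpoints as unit vectors p₁, p₂ with components (cos φ cos λ, cos φ sin λ, sin φ).
The central angle between the endpoints is δ = arccos(p₁·p₂) ≈ 0.524 rad (30.0°). The total great-circle distance is δ·R ≈ 0.524 × 6371 ≈ 3336 km, so the target fraction is f = 2400/3336 ≈ 0.719.
Interpolate at f ≈ 0.719 with slerp weights a = sin((1−f)δ)/sin δ ≈ 0.293, b = sin(fδ)/sin δ ≈ 0.736.
p = a·p₁ + b·p₂ ≈ (0.495, 0.857, -0.146); φ = arcsin(p_z) ≈ -8.42°, λ = atan2(p_y, p_x) ≈ 60.00°.

≈ 8°S, 60°E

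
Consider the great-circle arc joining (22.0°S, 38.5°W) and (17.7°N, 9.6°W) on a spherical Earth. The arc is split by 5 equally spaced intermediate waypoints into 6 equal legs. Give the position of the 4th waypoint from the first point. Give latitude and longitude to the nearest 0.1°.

≈ (4.5°N, 19.2°W)

Convert each endpoint to a unit vector on the sphere (x = cos φ cos λ, y = cos φ sin λ, z = sin φ).
The central angle between the endpoints is δ = arccos(p₁·p₂) ≈ 0.851 rad (48.7°).
Interpolate at f = 4/6 with slerp weights a = sin((1−f)δ)/sin δ ≈ 0.372, b = sin(fδ)/sin δ ≈ 0.715.
p = a·p₁ + b·p₂ ≈ (0.941, -0.328, 0.078); φ = arcsin(p_z) ≈ 4.47°, λ = atan2(p_y, p_x) ≈ -19.23°.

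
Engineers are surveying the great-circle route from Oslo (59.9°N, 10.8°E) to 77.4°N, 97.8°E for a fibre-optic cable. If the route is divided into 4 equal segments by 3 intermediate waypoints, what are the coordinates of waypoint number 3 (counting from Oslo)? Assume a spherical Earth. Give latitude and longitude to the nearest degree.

The haversine formula gives a central angle δ ≈ 0.555 rad (31.8°) between the endpoints.
Interpolate at f = 3/4 with slerp weights a = sin((1−f)δ)/sin δ ≈ 0.262, b = sin(fδ)/sin δ ≈ 0.767.
p = a·p₁ + b·p₂ ≈ (0.107, 0.190, 0.976); φ = arcsin(p_z) ≈ 77.39°, λ = atan2(p_y, p_x) ≈ 60.77°.

≈ 77°N, 61°E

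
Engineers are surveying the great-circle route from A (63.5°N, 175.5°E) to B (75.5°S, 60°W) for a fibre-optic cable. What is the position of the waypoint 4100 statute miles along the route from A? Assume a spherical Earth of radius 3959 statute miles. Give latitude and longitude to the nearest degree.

Convert each endpoint to a unit vector on the sphere (x = cos φ cos λ, y = cos φ sin λ, z = sin φ).
The central angle between the endpoints is δ = arccos(p₁·p₂) ≈ 2.764 rad (158.4°). The total great-circle distance is δ·R ≈ 2.764 × 3959 ≈ 10944 mi, so the target fraction is f = 4100/10944 ≈ 0.375.
Interpolate at f ≈ 0.375 with slerp weights a = sin((1−f)δ)/sin δ ≈ 2.681, b = sin(fδ)/sin δ ≈ 2.336.
p = a·p₁ + b·p₂ ≈ (-0.900, -0.413, 0.138); φ = arcsin(p_z) ≈ 7.96°, λ = atan2(p_y, p_x) ≈ -155.38°.

≈ (8°N, 155°W)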